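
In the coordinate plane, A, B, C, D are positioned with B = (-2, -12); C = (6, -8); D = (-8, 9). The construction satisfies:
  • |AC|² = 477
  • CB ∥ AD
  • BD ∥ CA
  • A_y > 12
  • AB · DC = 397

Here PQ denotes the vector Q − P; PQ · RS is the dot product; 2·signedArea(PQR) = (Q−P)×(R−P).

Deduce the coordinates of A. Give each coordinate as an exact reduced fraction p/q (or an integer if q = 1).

A = (0, 13)

1. A_x = 0  [CB ∥ AD ∩ BD ∥ CA]
2. A_y = 13  [CB ∥ AD ∩ BD ∥ CA]
   → A = (0, 13)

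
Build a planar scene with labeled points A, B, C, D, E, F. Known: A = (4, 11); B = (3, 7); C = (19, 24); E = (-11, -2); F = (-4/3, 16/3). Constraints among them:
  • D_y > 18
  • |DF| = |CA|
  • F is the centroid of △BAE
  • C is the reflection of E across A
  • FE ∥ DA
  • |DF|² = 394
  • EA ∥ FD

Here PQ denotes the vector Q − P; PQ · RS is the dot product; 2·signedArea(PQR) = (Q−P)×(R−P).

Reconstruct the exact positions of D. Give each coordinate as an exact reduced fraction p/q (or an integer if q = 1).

1. D_x = 41/3  [FE ∥ DA ∩ EA ∥ FD]
2. D_y = 55/3  [FE ∥ DA ∩ EA ∥ FD]
   → D = (41/3, 55/3)

D = (41/3, 55/3)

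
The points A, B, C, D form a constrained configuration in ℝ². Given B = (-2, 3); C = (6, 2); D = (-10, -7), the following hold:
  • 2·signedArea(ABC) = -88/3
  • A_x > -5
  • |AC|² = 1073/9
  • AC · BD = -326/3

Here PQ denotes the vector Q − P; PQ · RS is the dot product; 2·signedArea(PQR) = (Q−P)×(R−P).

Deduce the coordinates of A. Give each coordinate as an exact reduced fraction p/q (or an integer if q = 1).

A = (-14/3, -1/3)

1. A_x = -14/3  [2·signedArea(ABC) = -88/3 ∩ AC · BD = -326/3]
2. A_y = -1/3  [2·signedArea(ABC) = -88/3 ∩ AC · BD = -326/3]
   → A = (-14/3, -1/3)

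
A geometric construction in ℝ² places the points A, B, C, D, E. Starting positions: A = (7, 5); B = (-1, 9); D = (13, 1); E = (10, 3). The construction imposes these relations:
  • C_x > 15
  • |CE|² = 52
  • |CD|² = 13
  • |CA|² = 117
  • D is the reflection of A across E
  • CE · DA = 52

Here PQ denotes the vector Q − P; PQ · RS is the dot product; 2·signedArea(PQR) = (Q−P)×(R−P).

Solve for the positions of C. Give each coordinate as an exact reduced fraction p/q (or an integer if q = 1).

1. C_x = 16  [line 6·x + -4·y + -100 = 0 ∩ |CA|² = 117]
2. C_y = -1  [line 6·x + -4·y + -100 = 0 ∩ |CA|² = 117]
   → C = (16, -1)

C = (16, -1)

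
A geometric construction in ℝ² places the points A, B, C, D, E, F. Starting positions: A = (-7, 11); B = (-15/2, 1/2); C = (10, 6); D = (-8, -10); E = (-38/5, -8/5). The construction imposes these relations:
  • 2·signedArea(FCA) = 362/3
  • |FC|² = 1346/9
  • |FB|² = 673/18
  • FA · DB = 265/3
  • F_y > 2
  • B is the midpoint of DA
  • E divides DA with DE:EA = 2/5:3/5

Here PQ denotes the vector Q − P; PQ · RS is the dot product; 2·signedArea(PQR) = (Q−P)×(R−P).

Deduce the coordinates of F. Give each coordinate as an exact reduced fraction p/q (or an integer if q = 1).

F = (-5/3, 7/3)

1. F_x = -5/3  [FA · DB = 265/3 ∩ 2·signedArea(FCA) = 362/3]
2. F_y = 7/3  [FA · DB = 265/3 ∩ 2·signedArea(FCA) = 362/3]
   → F = (-5/3, 7/3)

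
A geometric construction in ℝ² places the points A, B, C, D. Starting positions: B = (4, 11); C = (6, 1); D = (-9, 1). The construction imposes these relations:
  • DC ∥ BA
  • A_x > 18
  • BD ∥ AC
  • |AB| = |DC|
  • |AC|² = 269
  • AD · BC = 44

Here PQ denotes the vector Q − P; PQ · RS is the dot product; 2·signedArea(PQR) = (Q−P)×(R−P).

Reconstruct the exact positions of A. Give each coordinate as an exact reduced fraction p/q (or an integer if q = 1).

1. A_x = 19  [BD ∥ AC ∩ DC ∥ BA]
2. A_y = 11  [BD ∥ AC ∩ DC ∥ BA]
   → A = (19, 11)

A = (19, 11)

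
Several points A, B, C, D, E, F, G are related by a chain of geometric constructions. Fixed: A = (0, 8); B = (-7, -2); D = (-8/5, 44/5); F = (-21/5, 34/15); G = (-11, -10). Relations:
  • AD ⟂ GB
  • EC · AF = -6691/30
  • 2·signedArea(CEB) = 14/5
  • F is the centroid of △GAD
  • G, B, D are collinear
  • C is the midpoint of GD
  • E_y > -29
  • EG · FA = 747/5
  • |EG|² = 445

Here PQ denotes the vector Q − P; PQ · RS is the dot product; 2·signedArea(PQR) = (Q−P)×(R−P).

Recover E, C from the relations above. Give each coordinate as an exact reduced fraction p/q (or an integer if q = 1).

1. C_x = -63/10  [C is the midpoint of GD]
2. C_y = -3/5  [C is the midpoint of GD]
   → C = (-63/10, -3/5)
3. E_x = -22  [EG · FA = 747/5 ∩ 2·signedArea(CEB) = 14/5]
4. E_y = -28  [EG · FA = 747/5 ∩ 2·signedArea(CEB) = 14/5]
   → E = (-22, -28)

C = (-63/10, -3/5)
E = (-22, -28)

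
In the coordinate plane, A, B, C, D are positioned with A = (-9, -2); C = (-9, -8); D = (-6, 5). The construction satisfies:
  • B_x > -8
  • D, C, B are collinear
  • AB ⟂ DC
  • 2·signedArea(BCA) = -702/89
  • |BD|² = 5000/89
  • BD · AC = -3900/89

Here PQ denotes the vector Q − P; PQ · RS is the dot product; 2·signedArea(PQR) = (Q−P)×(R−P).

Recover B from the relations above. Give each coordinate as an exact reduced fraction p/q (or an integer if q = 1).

B = (-684/89, -205/89)

1. B_x = -684/89  [D, C, B are collinear ∩ AB ⟂ DC]
2. B_y = -205/89  [D, C, B are collinear ∩ AB ⟂ DC]
   → B = (-684/89, -205/89)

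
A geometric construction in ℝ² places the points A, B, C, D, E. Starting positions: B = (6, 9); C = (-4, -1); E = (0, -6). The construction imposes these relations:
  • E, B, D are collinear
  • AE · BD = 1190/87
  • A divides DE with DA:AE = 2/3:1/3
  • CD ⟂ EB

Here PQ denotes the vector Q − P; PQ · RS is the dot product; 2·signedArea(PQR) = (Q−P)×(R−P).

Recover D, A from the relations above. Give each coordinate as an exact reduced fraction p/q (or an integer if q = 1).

1. D_x = 34/29  [E, B, D are collinear ∩ CD ⟂ EB]
2. D_y = -89/29  [E, B, D are collinear ∩ CD ⟂ EB]
   → D = (34/29, -89/29)
3. A_x = 34/87  [A divides DE with DA:AE = 2/3:1/3]
4. A_y = -437/87  [A divides DE with DA:AE = 2/3:1/3]
   → A = (34/87, -437/87)

A = (34/87, -437/87)
D = (34/29, -89/29)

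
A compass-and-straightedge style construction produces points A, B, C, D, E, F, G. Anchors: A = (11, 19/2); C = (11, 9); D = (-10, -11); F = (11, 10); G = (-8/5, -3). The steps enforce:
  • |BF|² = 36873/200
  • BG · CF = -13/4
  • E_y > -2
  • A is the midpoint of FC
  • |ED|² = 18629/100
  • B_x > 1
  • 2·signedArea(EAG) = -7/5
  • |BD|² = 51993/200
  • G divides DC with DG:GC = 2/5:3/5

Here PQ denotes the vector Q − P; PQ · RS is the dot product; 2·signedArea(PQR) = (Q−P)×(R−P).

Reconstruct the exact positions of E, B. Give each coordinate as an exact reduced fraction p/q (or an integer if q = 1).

1. E_x = -1/5  [line 25/2·x + -63/5·y + -82/5 = 0 ∩ |ED|² = 18629/100]
2. E_y = -3/2  [line 25/2·x + -63/5·y + -82/5 = 0 ∩ |ED|² = 18629/100]
   → E = (-1/5, -3/2)
3. B_y = 1/4  [BG · CF = -13/4]
4. B_x = 31/20  [|BD|² = 51993/200]
   → B = (31/20, 1/4)

B = (31/20, 1/4)
E = (-1/5, -3/2)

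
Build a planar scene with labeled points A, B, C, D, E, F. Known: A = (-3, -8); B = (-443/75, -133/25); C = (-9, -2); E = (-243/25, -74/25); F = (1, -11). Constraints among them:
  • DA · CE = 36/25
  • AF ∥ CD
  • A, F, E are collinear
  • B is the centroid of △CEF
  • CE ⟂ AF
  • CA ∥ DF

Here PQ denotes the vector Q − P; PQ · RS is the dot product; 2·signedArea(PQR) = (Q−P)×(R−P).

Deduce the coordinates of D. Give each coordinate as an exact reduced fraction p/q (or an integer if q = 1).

1. D_x = -5  [CA ∥ DF ∩ AF ∥ CD]
2. D_y = -5  [CA ∥ DF ∩ AF ∥ CD]
   → D = (-5, -5)

D = (-5, -5)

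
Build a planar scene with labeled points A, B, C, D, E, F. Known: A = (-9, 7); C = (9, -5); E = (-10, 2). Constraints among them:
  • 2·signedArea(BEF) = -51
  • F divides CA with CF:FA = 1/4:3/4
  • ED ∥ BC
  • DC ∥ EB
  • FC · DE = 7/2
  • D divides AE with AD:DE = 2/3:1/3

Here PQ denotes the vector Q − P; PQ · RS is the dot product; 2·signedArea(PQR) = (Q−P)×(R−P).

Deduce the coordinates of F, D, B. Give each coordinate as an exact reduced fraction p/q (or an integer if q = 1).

B = (26/3, -20/3)
D = (-29/3, 11/3)
F = (9/2, -2)

1. F_x = 9/2  [F divides CA with CF:FA = 1/4:3/4]
2. F_y = -2  [F divides CA with CF:FA = 1/4:3/4]
   → F = (9/2, -2)
3. D_x = -29/3  [D divides AE with AD:DE = 2/3:1/3]
4. D_y = 11/3  [D divides AE with AD:DE = 2/3:1/3]
   → D = (-29/3, 11/3)
5. B_x = 26/3  [ED ∥ BC ∩ DC ∥ EB]
6. B_y = -20/3  [ED ∥ BC ∩ DC ∥ EB]
   → B = (26/3, -20/3)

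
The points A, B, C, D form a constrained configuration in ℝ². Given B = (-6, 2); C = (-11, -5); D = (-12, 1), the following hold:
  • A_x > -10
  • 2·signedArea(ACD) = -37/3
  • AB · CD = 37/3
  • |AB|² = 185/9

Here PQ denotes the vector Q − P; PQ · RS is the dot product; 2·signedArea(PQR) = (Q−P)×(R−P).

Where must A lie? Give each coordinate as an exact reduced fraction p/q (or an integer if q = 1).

1. A_x = -29/3  [2·signedArea(ACD) = -37/3 ∩ AB · CD = 37/3]
2. A_y = -2/3  [2·signedArea(ACD) = -37/3 ∩ AB · CD = 37/3]
   → A = (-29/3, -2/3)

A = (-29/3, -2/3)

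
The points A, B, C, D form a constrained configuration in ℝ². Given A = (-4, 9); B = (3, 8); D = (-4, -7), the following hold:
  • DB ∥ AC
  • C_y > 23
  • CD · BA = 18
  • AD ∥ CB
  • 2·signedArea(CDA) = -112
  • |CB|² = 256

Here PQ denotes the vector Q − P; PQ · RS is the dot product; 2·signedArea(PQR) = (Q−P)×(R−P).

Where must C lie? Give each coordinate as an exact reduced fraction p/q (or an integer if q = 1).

C = (3, 24)

1. C_x = 3  [AD ∥ CB ∩ DB ∥ AC]
2. C_y = 24  [AD ∥ CB ∩ DB ∥ AC]
   → C = (3, 24)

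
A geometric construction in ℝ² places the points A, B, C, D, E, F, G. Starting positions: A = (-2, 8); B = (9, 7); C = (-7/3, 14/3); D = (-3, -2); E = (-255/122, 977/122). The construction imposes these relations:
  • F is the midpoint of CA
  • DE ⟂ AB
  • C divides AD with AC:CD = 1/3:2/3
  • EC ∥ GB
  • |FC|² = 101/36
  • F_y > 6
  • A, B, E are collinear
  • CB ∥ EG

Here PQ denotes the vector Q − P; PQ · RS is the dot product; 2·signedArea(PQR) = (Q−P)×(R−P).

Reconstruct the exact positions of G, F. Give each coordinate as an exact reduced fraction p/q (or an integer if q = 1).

1. G_x = 3383/366  [EC ∥ GB ∩ CB ∥ EG]
2. G_y = 3785/366  [EC ∥ GB ∩ CB ∥ EG]
   → G = (3383/366, 3785/366)
3. F_x = -13/6  [F is the midpoint of CA]
4. F_y = 19/3  [F is the midpoint of CA]
   → F = (-13/6, 19/3)

F = (-13/6, 19/3)
G = (3383/366, 3785/366)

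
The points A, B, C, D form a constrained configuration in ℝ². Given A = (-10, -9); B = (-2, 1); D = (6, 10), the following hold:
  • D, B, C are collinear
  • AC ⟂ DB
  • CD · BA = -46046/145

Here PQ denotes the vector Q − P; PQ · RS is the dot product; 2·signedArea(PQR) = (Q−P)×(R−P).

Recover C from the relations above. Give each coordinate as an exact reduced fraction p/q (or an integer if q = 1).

1. C_x = -1522/145  [D, B, C are collinear ∩ AC ⟂ DB]
2. C_y = -1241/145  [D, B, C are collinear ∩ AC ⟂ DB]
   → C = (-1522/145, -1241/145)

C = (-1522/145, -1241/145)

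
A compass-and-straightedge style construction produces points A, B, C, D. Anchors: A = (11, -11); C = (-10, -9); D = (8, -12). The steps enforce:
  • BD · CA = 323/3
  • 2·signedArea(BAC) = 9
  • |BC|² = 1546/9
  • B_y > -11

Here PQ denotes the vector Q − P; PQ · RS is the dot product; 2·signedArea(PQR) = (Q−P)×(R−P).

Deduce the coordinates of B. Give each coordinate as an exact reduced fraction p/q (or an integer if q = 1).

1. B_x = 3  [BD · CA = 323/3 ∩ 2·signedArea(BAC) = 9]
2. B_y = -32/3  [BD · CA = 323/3 ∩ 2·signedArea(BAC) = 9]
   → B = (3, -32/3)

B = (3, -32/3)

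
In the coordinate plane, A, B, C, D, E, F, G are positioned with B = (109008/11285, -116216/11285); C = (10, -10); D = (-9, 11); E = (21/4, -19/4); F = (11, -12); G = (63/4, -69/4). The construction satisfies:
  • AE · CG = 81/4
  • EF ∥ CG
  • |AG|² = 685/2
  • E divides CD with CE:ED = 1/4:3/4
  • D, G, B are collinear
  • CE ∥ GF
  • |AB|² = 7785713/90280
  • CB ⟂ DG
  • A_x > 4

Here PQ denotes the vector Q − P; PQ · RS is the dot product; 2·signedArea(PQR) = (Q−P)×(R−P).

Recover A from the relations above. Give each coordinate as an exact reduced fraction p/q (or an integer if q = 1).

A = (17/4, -11/4)

1. A_x = 17/4  [line -23/4·x + 29/4·y + 355/8 = 0 ∩ |AB|² = 7785713/90280]
2. A_y = -11/4  [line -23/4·x + 29/4·y + 355/8 = 0 ∩ |AB|² = 7785713/90280]
   → A = (17/4, -11/4)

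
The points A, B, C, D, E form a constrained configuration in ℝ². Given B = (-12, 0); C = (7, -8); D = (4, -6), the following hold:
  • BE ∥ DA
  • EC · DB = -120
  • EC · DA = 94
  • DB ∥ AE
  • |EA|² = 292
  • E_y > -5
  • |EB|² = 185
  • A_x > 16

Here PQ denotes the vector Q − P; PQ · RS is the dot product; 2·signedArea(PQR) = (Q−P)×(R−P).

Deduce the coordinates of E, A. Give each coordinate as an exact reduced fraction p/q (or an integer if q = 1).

A = (17, -10)
E = (1, -4)

1. E_x = 1  [line 16·x + -6·y + -40 = 0 ∩ |EB|² = 185]
2. E_y = -4  [line 16·x + -6·y + -40 = 0 ∩ |EB|² = 185]
   → E = (1, -4)
3. A_x = 17  [EC · DA = 94 ∩ DB ∥ AE]
4. A_y = -10  [EC · DA = 94 ∩ DB ∥ AE]
   → A = (17, -10)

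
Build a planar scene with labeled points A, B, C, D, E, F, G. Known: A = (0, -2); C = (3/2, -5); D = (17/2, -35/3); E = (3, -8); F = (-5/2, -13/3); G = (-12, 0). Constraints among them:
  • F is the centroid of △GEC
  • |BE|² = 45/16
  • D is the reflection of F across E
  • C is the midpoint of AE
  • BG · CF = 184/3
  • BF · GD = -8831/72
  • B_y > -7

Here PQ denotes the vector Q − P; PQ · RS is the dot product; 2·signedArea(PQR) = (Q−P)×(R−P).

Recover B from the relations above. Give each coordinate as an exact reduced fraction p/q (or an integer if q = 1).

B = (9/4, -13/2)

1. B_x = 9/4  [BF · GD = -8831/72 ∩ BG · CF = 184/3]
2. B_y = -13/2  [BF · GD = -8831/72 ∩ BG · CF = 184/3]
   → B = (9/4, -13/2)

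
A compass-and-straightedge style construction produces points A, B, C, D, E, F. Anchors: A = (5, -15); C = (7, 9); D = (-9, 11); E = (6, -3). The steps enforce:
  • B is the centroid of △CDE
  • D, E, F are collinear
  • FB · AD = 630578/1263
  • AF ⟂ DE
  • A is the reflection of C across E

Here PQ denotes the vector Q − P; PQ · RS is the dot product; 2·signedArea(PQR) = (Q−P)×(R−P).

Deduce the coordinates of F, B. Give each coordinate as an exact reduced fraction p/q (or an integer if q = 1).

1. F_x = 4821/421  [D, E, F are collinear ∩ AF ⟂ DE]
2. F_y = -3405/421  [D, E, F are collinear ∩ AF ⟂ DE]
   → F = (4821/421, -3405/421)
3. B_x = 4/3  [B is the centroid of △CDE]
4. B_y = 17/3  [B is the centroid of △CDE]
   → B = (4/3, 17/3)

B = (4/3, 17/3)
F = (4821/421, -3405/421)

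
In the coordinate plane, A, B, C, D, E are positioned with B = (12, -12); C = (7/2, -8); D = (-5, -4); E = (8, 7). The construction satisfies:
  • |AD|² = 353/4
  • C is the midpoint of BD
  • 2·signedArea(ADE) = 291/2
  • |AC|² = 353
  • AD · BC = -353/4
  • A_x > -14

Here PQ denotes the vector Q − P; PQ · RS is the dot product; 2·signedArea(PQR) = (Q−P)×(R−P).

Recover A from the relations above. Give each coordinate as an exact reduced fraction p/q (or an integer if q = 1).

A = (-27/2, 0)

1. A_x = -27/2  [AD · BC = -353/4 ∩ 2·signedArea(ADE) = 291/2]
2. A_y = 0  [AD · BC = -353/4 ∩ 2·signedArea(ADE) = 291/2]
   → A = (-27/2, 0)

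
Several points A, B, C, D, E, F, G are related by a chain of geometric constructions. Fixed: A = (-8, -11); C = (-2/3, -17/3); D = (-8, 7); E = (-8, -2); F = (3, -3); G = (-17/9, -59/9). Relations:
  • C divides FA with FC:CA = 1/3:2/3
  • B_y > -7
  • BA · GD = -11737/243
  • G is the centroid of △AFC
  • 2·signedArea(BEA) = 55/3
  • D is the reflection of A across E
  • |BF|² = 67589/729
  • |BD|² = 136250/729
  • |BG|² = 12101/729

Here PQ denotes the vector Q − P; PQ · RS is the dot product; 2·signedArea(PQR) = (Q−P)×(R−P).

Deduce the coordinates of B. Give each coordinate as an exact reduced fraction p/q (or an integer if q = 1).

B = (-161/27, -176/27)

1. B_x = -161/27  [2·signedArea(BEA) = 55/3 ∩ BA · GD = -11737/243]
2. B_y = -176/27  [2·signedArea(BEA) = 55/3 ∩ BA · GD = -11737/243]
   → B = (-161/27, -176/27)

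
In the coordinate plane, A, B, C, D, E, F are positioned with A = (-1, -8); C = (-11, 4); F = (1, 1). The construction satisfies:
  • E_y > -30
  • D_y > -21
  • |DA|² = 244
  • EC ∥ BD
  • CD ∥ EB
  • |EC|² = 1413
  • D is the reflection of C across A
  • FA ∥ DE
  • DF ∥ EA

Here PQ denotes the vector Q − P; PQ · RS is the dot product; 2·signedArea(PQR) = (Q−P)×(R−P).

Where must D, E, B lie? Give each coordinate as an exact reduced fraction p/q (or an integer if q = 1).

B = (27, -53)
D = (9, -20)
E = (7, -29)

1. D_x = 9  [D is the reflection of C across A]
2. D_y = -20  [D is the reflection of C across A]
   → D = (9, -20)
3. E_x = 7  [DF ∥ EA ∩ FA ∥ DE]
4. E_y = -29  [DF ∥ EA ∩ FA ∥ DE]
   → E = (7, -29)
5. B_x = 27  [EC ∥ BD ∩ CD ∥ EB]
6. B_y = -53  [EC ∥ BD ∩ CD ∥ EB]
   → B = (27, -53)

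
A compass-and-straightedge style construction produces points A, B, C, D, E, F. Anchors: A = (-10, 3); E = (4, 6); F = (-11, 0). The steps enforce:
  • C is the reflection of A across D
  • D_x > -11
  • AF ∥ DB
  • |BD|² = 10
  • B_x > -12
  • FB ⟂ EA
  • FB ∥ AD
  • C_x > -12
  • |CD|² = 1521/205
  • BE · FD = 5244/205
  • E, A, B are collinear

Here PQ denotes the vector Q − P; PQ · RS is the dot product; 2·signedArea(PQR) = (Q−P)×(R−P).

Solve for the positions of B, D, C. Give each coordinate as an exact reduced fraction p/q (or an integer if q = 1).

1. B_x = -2372/205  [E, A, B are collinear ∩ FB ⟂ EA]
2. B_y = 546/205  [E, A, B are collinear ∩ FB ⟂ EA]
   → B = (-2372/205, 546/205)
3. D_x = -2167/205  [AF ∥ DB ∩ FB ∥ AD]
4. D_y = 1161/205  [AF ∥ DB ∩ FB ∥ AD]
   → D = (-2167/205, 1161/205)
5. C_x = -2284/205  [C is the reflection of A across D]
6. C_y = 1707/205  [C is the reflection of A across D]
   → C = (-2284/205, 1707/205)

B = (-2372/205, 546/205)
C = (-2284/205, 1707/205)
D = (-2167/205, 1161/205)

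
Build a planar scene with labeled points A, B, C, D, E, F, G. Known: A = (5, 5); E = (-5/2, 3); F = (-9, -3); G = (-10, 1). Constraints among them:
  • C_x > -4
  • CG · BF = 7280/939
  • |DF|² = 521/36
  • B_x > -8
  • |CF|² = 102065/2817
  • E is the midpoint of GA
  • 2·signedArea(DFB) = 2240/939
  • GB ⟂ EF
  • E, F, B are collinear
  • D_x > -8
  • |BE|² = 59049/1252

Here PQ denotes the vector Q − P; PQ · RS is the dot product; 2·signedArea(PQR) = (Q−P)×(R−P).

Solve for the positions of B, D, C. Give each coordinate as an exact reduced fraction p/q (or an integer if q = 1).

1. B_x = -2362/313  [E, F, B are collinear ∩ GB ⟂ EF]
2. B_y = -519/313  [E, F, B are collinear ∩ GB ⟂ EF]
   → B = (-2362/313, -519/313)
3. D_x = -43/6  [line -420/313·x + 455/313·y + -9485/939 = 0 ∩ |DF|² = 521/36]
4. D_y = 1/3  [line -420/313·x + 455/313·y + -9485/939 = 0 ∩ |DF|² = 521/36]
   → D = (-43/6, 1/3)
5. C_x = -3614/939  [line 455/313·x + 420/313·y + 5110/939 = 0 ∩ |CF|² = 102065/2817]
6. C_y = 107/939  [line 455/313·x + 420/313·y + 5110/939 = 0 ∩ |CF|² = 102065/2817]
   → C = (-3614/939, 107/939)

B = (-2362/313, -519/313)
C = (-3614/939, 107/939)
D = (-43/6, 1/3)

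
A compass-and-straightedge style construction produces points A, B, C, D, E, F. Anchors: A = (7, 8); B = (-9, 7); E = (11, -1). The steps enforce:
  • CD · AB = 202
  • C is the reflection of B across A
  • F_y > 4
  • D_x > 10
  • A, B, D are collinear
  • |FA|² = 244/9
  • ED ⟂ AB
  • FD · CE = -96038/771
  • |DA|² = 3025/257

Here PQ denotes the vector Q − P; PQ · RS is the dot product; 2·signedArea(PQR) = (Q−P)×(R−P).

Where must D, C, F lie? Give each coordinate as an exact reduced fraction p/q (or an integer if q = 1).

C = (23, 9)
D = (2679/257, 2111/257)
F = (3, 14/3)

1. D_x = 2679/257  [A, B, D are collinear ∩ ED ⟂ AB]
2. D_y = 2111/257  [A, B, D are collinear ∩ ED ⟂ AB]
   → D = (2679/257, 2111/257)
3. C_x = 23  [C is the reflection of B across A]
4. C_y = 9  [C is the reflection of B across A]
   → C = (23, 9)
5. F_x = 3  [line 12·x + 10·y + -248/3 = 0 ∩ |FA|² = 244/9]
6. F_y = 14/3  [line 12·x + 10·y + -248/3 = 0 ∩ |FA|² = 244/9]
   → F = (3, 14/3)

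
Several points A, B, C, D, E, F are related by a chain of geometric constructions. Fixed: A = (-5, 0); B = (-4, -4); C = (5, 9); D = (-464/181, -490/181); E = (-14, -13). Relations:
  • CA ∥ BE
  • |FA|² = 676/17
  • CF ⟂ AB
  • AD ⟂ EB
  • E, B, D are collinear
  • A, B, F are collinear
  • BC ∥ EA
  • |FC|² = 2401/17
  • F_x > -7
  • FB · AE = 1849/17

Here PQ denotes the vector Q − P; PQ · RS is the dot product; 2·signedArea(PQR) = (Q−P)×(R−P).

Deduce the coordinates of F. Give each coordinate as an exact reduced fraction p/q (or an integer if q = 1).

F = (-111/17, 104/17)

1. F_x = -111/17  [A, B, F are collinear ∩ CF ⟂ AB]
2. F_y = 104/17  [A, B, F are collinear ∩ CF ⟂ AB]
   → F = (-111/17, 104/17)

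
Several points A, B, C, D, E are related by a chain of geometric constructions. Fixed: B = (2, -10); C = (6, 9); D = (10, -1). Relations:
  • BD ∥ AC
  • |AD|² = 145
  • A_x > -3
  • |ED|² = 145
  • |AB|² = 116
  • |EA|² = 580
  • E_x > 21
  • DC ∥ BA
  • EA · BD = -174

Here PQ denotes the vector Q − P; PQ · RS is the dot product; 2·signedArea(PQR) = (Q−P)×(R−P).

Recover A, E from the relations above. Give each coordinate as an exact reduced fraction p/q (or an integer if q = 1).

A = (-2, 0)
E = (22, -2)

1. A_x = -2  [BD ∥ AC ∩ DC ∥ BA]
2. A_y = 0  [BD ∥ AC ∩ DC ∥ BA]
   → A = (-2, 0)
3. E_x = 22  [line -8·x + -9·y + 158 = 0 ∩ |ED|² = 145]
4. E_y = -2  [line -8·x + -9·y + 158 = 0 ∩ |ED|² = 145]
   → E = (22, -2)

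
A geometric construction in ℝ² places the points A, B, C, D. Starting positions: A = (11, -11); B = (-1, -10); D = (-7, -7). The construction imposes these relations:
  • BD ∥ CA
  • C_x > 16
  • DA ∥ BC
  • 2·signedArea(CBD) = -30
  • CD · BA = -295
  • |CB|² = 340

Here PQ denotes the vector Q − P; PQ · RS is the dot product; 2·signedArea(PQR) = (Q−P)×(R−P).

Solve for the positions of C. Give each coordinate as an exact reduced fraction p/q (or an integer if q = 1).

C = (17, -14)

1. C_x = 17  [BD ∥ CA ∩ DA ∥ BC]
2. C_y = -14  [BD ∥ CA ∩ DA ∥ BC]
   → C = (17, -14)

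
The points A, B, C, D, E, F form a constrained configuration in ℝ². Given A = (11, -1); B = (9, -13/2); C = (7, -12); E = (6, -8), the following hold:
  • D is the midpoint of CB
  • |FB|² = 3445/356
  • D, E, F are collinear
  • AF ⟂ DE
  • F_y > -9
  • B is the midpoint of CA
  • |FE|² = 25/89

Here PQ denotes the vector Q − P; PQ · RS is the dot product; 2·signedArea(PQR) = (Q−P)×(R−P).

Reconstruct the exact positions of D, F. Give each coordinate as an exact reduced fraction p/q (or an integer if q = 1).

1. D_x = 8  [D is the midpoint of CB]
2. D_y = -37/4  [D is the midpoint of CB]
   → D = (8, -37/4)
3. F_x = 574/89  [D, E, F are collinear ∩ AF ⟂ DE]
4. F_y = -737/89  [D, E, F are collinear ∩ AF ⟂ DE]
   → F = (574/89, -737/89)

D = (8, -37/4)
F = (574/89, -737/89)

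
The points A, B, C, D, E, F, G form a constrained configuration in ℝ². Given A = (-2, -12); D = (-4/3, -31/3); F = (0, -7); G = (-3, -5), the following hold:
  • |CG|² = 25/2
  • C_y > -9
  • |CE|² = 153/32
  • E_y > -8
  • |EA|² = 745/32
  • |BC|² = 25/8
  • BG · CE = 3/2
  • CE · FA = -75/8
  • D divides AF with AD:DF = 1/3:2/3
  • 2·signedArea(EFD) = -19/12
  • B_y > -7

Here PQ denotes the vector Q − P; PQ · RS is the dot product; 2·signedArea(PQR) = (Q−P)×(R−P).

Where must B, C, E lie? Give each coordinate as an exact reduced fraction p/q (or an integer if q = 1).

1. E_x = -5/8  [line 10/3·x + -4/3·y + -31/4 = 0 ∩ |EA|² = 745/32]
2. E_y = -59/8  [line 10/3·x + -4/3·y + -31/4 = 0 ∩ |EA|² = 745/32]
   → E = (-5/8, -59/8)
3. C_x = -5/2  [line 2·x + 5·y + 95/2 = 0 ∩ |CE|² = 153/32]
4. C_y = -17/2  [line 2·x + 5·y + 95/2 = 0 ∩ |CE|² = 153/32]
   → C = (-5/2, -17/2)
5. B_x = -11/4  [line -15/8·x + -9/8·y + -51/4 = 0 ∩ |BC|² = 25/8]
6. B_y = -27/4  [line -15/8·x + -9/8·y + -51/4 = 0 ∩ |BC|² = 25/8]
   → B = (-11/4, -27/4)

B = (-11/4, -27/4)
C = (-5/2, -17/2)
E = (-5/8, -59/8)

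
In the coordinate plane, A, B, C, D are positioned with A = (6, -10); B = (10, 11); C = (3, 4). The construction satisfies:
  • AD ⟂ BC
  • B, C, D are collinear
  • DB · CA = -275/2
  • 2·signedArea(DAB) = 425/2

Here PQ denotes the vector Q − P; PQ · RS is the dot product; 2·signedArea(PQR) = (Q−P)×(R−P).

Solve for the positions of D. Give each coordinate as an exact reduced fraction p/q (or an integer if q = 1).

1. D_x = -5/2  [B, C, D are collinear ∩ AD ⟂ BC]
2. D_y = -3/2  [B, C, D are collinear ∩ AD ⟂ BC]
   → D = (-5/2, -3/2)

D = (-5/2, -3/2)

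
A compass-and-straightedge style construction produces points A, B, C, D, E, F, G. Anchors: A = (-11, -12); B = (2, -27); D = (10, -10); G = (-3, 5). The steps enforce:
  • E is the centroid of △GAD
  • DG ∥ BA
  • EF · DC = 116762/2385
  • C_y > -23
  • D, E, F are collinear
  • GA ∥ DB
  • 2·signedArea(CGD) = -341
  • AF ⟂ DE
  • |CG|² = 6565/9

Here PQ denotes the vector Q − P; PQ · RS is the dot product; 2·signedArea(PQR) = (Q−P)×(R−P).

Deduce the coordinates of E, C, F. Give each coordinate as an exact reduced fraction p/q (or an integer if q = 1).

C = (-7/3, -22)
E = (-4/3, -17/3)
F = (-10142/1325, -4306/1325)

1. E_x = -4/3  [E is the centroid of △GAD]
2. E_y = -17/3  [E is the centroid of △GAD]
   → E = (-4/3, -17/3)
3. F_x = -10142/1325  [D, E, F are collinear ∩ AF ⟂ DE]
4. F_y = -4306/1325  [D, E, F are collinear ∩ AF ⟂ DE]
   → F = (-10142/1325, -4306/1325)
5. C_x = -7/3  [2·signedArea(CGD) = -341 ∩ EF · DC = 116762/2385]
6. C_y = -22  [2·signedArea(CGD) = -341 ∩ EF · DC = 116762/2385]
   → C = (-7/3, -22)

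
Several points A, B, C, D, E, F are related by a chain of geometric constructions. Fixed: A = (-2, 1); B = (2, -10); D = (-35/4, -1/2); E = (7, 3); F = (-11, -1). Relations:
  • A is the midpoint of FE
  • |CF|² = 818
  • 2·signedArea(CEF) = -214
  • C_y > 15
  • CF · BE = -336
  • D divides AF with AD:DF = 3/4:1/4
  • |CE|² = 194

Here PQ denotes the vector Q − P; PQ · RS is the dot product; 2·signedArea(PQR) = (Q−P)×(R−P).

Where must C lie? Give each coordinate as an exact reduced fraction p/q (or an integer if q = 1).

1. C_x = 12  [CF · BE = -336 ∩ 2·signedArea(CEF) = -214]
2. C_y = 16  [CF · BE = -336 ∩ 2·signedArea(CEF) = -214]
   → C = (12, 16)

C = (12, 16)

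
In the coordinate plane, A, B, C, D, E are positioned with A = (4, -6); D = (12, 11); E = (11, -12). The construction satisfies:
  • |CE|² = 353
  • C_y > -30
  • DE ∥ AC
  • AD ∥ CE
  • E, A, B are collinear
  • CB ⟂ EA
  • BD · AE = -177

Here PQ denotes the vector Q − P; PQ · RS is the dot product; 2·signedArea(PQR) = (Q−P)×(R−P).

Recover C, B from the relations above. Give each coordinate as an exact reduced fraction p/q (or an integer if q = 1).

1. C_x = 3  [AD ∥ CE ∩ DE ∥ AC]
2. C_y = -29  [AD ∥ CE ∩ DE ∥ AC]
   → C = (3, -29)
3. B_x = 1257/85  [E, A, B are collinear ∩ CB ⟂ EA]
4. B_y = -1296/85  [E, A, B are collinear ∩ CB ⟂ EA]
   → B = (1257/85, -1296/85)

B = (1257/85, -1296/85)
C = (3, -29)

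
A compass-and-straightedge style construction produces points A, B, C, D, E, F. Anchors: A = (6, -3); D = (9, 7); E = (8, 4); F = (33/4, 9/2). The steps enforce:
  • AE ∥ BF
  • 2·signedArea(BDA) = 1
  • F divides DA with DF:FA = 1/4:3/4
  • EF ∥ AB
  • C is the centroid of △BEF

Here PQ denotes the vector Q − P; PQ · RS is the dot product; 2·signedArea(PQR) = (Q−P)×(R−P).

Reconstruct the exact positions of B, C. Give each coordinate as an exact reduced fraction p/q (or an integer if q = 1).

B = (25/4, -5/2)
C = (15/2, 2)

1. B_x = 25/4  [AE ∥ BF ∩ EF ∥ AB]
2. B_y = -5/2  [AE ∥ BF ∩ EF ∥ AB]
   → B = (25/4, -5/2)
3. C_x = 15/2  [C is the centroid of △BEF]
4. C_y = 2  [C is the centroid of △BEF]
   → C = (15/2, 2)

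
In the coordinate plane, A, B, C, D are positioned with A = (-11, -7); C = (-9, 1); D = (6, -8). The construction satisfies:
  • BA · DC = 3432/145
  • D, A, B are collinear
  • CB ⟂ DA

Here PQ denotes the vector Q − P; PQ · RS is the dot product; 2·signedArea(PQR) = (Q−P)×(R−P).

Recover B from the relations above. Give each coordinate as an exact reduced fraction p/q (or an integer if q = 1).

1. B_x = -1374/145  [D, A, B are collinear ∩ CB ⟂ DA]
2. B_y = -1028/145  [D, A, B are collinear ∩ CB ⟂ DA]
   → B = (-1374/145, -1028/145)

B = (-1374/145, -1028/145)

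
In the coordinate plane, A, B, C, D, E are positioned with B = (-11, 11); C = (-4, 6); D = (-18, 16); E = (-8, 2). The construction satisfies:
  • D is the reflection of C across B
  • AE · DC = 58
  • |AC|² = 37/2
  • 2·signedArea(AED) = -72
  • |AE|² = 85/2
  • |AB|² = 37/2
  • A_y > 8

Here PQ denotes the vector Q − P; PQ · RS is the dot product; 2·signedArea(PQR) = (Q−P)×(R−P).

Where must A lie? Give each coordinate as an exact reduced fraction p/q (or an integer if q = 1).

1. A_x = -15/2  [AE · DC = 58 ∩ 2·signedArea(AED) = -72]
2. A_y = 17/2  [AE · DC = 58 ∩ 2·signedArea(AED) = -72]
   → A = (-15/2, 17/2)

A = (-15/2, 17/2)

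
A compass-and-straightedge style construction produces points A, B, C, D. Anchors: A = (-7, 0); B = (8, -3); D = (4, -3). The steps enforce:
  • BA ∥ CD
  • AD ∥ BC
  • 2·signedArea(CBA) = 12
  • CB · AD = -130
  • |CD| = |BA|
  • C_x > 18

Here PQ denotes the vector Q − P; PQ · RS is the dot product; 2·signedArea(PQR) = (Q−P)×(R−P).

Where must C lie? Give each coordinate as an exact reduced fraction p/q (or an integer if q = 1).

1. C_x = 19  [BA ∥ CD ∩ AD ∥ BC]
2. C_y = -6  [BA ∥ CD ∩ AD ∥ BC]
   → C = (19, -6)

C = (19, -6)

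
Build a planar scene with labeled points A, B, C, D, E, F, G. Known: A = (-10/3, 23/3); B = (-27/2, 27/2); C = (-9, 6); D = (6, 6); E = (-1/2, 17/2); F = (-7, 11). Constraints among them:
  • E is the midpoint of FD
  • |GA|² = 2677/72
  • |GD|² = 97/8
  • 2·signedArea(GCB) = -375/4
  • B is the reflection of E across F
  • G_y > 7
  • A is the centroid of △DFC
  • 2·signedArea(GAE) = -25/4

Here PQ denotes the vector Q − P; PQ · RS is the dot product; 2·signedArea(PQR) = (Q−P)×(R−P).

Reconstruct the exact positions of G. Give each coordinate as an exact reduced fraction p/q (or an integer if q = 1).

1. G_x = 11/4  [2·signedArea(GCB) = -375/4 ∩ 2·signedArea(GAE) = -25/4]
2. G_y = 29/4  [2·signedArea(GCB) = -375/4 ∩ 2·signedArea(GAE) = -25/4]
   → G = (11/4, 29/4)

G = (11/4, 29/4)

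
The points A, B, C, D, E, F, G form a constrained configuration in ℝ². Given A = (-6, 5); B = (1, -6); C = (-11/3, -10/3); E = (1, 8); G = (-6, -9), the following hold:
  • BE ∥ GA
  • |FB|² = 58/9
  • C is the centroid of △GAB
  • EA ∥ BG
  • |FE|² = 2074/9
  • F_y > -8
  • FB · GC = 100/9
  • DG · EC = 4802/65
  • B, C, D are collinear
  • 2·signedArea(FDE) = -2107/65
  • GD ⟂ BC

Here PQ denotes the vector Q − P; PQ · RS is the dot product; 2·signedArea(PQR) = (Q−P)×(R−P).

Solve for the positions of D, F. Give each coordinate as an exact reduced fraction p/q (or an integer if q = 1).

1. D_x = -194/65  [B, C, D are collinear ∩ GD ⟂ BC]
2. D_y = -242/65  [B, C, D are collinear ∩ GD ⟂ BC]
   → D = (-194/65, -242/65)
3. F_x = -4/3  [2·signedArea(FDE) = -2107/65 ∩ FB · GC = 100/9]
4. F_y = -7  [2·signedArea(FDE) = -2107/65 ∩ FB · GC = 100/9]
   → F = (-4/3, -7)

D = (-194/65, -242/65)
F = (-4/3, -7)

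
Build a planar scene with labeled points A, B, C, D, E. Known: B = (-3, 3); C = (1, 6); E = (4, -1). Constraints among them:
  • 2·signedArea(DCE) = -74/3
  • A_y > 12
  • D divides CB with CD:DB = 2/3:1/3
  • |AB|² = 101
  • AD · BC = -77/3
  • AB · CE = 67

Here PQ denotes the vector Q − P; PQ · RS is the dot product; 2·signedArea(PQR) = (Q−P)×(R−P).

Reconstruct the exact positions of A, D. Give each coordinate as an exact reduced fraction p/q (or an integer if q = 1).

1. A_x = -2  [line -3·x + 7·y + -97 = 0 ∩ |AB|² = 101]
2. A_y = 13  [line -3·x + 7·y + -97 = 0 ∩ |AB|² = 101]
   → A = (-2, 13)
3. D_x = -5/3  [D divides CB with CD:DB = 2/3:1/3]
4. D_y = 4  [D divides CB with CD:DB = 2/3:1/3]
   → D = (-5/3, 4)

A = (-2, 13)
D = (-5/3, 4)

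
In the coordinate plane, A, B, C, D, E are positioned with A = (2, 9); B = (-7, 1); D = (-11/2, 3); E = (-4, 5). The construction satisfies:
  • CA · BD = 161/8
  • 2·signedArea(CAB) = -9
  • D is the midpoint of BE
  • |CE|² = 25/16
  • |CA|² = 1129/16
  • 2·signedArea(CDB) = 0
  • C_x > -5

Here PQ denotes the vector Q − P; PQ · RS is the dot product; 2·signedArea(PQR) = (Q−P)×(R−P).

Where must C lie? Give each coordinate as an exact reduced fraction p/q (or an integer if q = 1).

C = (-19/4, 4)

1. C_x = -19/4  [2·signedArea(CDB) = 0 ∩ 2·signedArea(CAB) = -9]
2. C_y = 4  [2·signedArea(CDB) = 0 ∩ 2·signedArea(CAB) = -9]
   → C = (-19/4, 4)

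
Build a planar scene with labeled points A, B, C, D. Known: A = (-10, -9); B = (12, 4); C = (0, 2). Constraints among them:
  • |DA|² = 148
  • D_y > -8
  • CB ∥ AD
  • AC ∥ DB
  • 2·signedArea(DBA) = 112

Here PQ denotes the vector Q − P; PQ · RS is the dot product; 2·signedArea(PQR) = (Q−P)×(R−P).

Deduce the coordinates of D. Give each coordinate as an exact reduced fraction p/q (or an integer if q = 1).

D = (2, -7)

1. D_x = 2  [AC ∥ DB ∩ CB ∥ AD]
2. D_y = -7  [AC ∥ DB ∩ CB ∥ AD]
   → D = (2, -7)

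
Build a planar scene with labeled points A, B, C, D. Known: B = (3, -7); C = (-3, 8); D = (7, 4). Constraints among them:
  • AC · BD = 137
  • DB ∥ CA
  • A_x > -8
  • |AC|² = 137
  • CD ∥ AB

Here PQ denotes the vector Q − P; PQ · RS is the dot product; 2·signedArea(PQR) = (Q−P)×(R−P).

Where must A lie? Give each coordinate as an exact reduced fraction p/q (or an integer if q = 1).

A = (-7, -3)

1. A_x = -7  [CD ∥ AB ∩ DB ∥ CA]
2. A_y = -3  [CD ∥ AB ∩ DB ∥ CA]
   → A = (-7, -3)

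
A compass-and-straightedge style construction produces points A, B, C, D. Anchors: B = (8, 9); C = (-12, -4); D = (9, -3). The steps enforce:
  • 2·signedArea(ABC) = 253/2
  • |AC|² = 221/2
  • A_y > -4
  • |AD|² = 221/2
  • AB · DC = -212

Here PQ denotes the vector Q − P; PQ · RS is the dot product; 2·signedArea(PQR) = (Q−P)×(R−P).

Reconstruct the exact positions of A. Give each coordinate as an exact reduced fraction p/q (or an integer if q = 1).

A = (-3/2, -7/2)

1. A_x = -3/2  [AB · DC = -212 ∩ 2·signedArea(ABC) = 253/2]
2. A_y = -7/2  [AB · DC = -212 ∩ 2·signedArea(ABC) = 253/2]
   → A = (-3/2, -7/2)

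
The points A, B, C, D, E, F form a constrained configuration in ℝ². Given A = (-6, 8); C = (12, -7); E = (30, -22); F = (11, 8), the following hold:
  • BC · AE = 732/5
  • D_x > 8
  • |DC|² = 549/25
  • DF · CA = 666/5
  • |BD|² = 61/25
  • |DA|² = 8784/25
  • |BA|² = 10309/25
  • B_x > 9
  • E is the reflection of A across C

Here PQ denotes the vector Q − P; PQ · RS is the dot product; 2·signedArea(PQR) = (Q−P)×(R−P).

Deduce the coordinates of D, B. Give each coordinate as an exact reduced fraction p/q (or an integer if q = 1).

1. D_x = 42/5  [line 18·x + -15·y + -1056/5 = 0 ∩ |DA|² = 8784/25]
2. D_y = -4  [line 18·x + -15·y + -1056/5 = 0 ∩ |DA|² = 8784/25]
   → D = (42/5, -4)
3. B_x = 48/5  [line -36·x + 30·y + 2478/5 = 0 ∩ |BA|² = 10309/25]
4. B_y = -5  [line -36·x + 30·y + 2478/5 = 0 ∩ |BA|² = 10309/25]
   → B = (48/5, -5)

B = (48/5, -5)
D = (42/5, -4)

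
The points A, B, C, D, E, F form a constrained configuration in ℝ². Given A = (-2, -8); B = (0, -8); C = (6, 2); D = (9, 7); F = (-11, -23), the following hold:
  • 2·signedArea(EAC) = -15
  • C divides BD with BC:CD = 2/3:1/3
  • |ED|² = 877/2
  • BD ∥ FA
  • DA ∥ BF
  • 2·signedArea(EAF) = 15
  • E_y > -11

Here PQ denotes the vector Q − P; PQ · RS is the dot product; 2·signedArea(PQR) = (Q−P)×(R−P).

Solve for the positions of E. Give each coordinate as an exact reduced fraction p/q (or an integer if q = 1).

1. E_x = -5/2  [2·signedArea(EAF) = 15 ∩ 2·signedArea(EAC) = -15]
2. E_y = -21/2  [2·signedArea(EAF) = 15 ∩ 2·signedArea(EAC) = -15]
   → E = (-5/2, -21/2)

E = (-5/2, -21/2)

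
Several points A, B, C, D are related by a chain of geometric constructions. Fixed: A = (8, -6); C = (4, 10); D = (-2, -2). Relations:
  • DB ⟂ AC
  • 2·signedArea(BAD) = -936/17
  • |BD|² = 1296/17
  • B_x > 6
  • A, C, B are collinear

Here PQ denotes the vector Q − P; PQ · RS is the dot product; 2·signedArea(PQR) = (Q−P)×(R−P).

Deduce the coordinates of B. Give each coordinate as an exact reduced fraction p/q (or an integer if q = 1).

B = (110/17, 2/17)

1. B_x = 110/17  [A, C, B are collinear ∩ DB ⟂ AC]
2. B_y = 2/17  [A, C, B are collinear ∩ DB ⟂ AC]
   → B = (110/17, 2/17)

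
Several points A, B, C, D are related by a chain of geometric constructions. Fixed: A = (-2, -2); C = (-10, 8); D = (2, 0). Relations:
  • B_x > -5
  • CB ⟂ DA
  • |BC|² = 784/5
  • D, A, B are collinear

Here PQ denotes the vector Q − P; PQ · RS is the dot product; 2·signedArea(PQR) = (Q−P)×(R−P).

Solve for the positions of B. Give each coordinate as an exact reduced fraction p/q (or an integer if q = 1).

1. B_x = -22/5  [D, A, B are collinear ∩ CB ⟂ DA]
2. B_y = -16/5  [D, A, B are collinear ∩ CB ⟂ DA]
   → B = (-22/5, -16/5)

B = (-22/5, -16/5)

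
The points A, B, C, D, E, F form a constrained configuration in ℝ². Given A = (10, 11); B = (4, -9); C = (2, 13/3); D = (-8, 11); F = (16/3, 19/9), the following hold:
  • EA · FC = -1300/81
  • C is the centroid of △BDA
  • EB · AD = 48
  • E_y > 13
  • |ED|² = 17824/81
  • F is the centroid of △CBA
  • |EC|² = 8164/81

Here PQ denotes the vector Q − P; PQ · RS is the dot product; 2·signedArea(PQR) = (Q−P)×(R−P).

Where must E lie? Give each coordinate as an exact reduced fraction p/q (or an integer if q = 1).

E = (20/3, 119/9)

1. E_x = 20/3  [EB · AD = 48 ∩ EA · FC = -1300/81]
2. E_y = 119/9  [EB · AD = 48 ∩ EA · FC = -1300/81]
   → E = (20/3, 119/9)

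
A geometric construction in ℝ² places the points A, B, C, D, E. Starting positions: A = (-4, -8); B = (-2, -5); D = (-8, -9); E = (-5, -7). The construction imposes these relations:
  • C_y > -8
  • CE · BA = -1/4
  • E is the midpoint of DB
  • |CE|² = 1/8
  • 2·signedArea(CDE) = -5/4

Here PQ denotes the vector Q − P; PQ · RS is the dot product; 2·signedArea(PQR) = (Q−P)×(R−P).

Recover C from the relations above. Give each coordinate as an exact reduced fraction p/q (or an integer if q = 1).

C = (-19/4, -29/4)

1. C_x = -19/4  [2·signedArea(CDE) = -5/4 ∩ CE · BA = -1/4]
2. C_y = -29/4  [2·signedArea(CDE) = -5/4 ∩ CE · BA = -1/4]
   → C = (-19/4, -29/4)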